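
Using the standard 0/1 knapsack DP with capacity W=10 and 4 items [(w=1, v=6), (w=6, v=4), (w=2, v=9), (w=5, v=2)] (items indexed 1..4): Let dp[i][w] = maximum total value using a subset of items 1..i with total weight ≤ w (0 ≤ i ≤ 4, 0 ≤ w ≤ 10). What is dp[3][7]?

i\w   0   1   2   3   4   5   6   7   8   9  10
  0   0   0   0   0   0   0   0   0   0   0   0
  1   0   6   6   6   6   6   6   6   6   6   6
  2   0   6   6   6   6   6   6  10  10  10  10
  3   0   6   9  15  15  15  15  15  15  19  19
  4   0   6   9  15  15  15  15  15  17  19  19

15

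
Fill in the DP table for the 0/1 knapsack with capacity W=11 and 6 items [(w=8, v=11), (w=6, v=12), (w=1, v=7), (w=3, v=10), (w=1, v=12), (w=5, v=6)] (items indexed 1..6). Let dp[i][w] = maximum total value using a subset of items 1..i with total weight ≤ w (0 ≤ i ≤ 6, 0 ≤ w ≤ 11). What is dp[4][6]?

i\w   0   1   2   3   4   5   6   7   8   9  10  11
  0   0   0   0   0   0   0   0   0   0   0   0   0
  1   0   0   0   0   0   0   0   0  11  11  11  11
  2   0   0   0   0   0   0  12  12  12  12  12  12
  3   0   7   7   7   7   7  12  19  19  19  19  19
  4   0   7   7  10  17  17  17  19  19  22  29  29
  5   0  12  19  19  22  29  29  29  31  31  34  41
  6   0  12  19  19  22  29  29  29  31  31  35  41

17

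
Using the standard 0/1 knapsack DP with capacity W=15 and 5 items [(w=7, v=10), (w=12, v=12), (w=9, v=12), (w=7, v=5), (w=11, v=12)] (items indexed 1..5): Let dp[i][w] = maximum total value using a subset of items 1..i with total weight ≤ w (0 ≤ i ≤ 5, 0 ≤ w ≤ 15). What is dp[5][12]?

i\w   0   1   2   3   4   5   6   7   8   9  10  11  12  13  14  15
  0   0   0   0   0   0   0   0   0   0   0   0   0   0   0   0   0
  1   0   0   0   0   0   0   0  10  10  10  10  10  10  10  10  10
  2   0   0   0   0   0   0   0  10  10  10  10  10  12  12  12  12
  3   0   0   0   0   0   0   0  10  10  12  12  12  12  12  12  12
  4   0   0   0   0   0   0   0  10  10  12  12  12  12  12  15  15
  5   0   0   0   0   0   0   0  10  10  12  12  12  12  12  15  15

12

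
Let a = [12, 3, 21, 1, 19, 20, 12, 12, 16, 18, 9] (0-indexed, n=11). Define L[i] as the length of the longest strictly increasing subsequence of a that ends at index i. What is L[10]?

2

   i    0    1    2    3    4    5    6    7    8    9   10
a[i]   12    3   21    1   19   20   12   12   16   18    9
L[i]    1    1    2    1    2    3    2    2    3    4    2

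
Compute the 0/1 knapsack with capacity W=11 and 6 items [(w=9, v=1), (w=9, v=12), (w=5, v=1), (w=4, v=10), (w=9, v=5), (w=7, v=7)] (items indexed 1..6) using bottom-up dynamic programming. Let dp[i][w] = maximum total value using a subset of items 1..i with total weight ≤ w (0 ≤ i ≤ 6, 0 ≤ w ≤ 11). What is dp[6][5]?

i\w   0   1   2   3   4   5   6   7   8   9  10  11
  0   0   0   0   0   0   0   0   0   0   0   0   0
  1   0   0   0   0   0   0   0   0   0   1   1   1
  2   0   0   0   0   0   0   0   0   0  12  12  12
  3   0   0   0   0   0   1   1   1   1  12  12  12
  4   0   0   0   0  10  10  10  10  10  12  12  12
  5   0   0   0   0  10  10  10  10  10  12  12  12
  6   0   0   0   0  10  10  10  10  10  12  12  17

10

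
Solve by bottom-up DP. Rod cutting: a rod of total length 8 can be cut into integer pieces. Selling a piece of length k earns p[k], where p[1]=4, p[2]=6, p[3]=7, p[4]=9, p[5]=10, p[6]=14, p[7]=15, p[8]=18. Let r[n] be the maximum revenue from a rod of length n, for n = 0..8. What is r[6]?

24

   n    0    1    2    3    4    5    6    7    8
r[n]    0    4    8   12   16   20   24   28   32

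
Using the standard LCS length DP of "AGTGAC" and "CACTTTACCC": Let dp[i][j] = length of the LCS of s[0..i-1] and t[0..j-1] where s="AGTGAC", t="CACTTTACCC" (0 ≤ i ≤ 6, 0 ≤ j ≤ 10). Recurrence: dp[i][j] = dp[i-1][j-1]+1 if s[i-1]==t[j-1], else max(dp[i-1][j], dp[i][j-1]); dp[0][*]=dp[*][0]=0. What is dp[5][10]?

   ''  C  A  C  T  T  T  A  C  C  C
''  0  0  0  0  0  0  0  0  0  0  0
 A  0  0  1  1  1  1  1  1  1  1  1
 G  0  0  1  1  1  1  1  1  1  1  1
 T  0  0  1  1  2  2  2  2  2  2  2
 G  0  0  1  1  2  2  2  2  2  2  2
 A  0  0  1  1  2  2  2  3  3  3  3
 C  0  1  1  2  2  2  2  3  4  4  4

3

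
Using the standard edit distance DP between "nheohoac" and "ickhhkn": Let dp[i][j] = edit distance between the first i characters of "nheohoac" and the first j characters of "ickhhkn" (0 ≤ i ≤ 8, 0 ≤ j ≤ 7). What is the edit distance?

7

   ''  i  c  k  h  h  k  n
''  0  1  2  3  4  5  6  7
 n  1  1  2  3  4  5  6  6
 h  2  2  2  3  3  4  5  6
 e  3  3  3  3  4  4  5  6
 o  4  4  4  4  4  5  5  6
 h  5  5  5  5  4  4  5  6
 o  6  6  6  6  5  5  5  6
 a  7  7  7  7  6  6  6  6
 c  8  8  7  8  7  7  7  7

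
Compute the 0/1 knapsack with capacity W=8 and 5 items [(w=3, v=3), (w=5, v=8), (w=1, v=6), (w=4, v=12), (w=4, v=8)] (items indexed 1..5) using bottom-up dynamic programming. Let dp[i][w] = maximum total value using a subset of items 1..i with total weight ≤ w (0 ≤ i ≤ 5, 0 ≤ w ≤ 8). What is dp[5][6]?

18

i\w   0   1   2   3   4   5   6   7   8
  0   0   0   0   0   0   0   0   0   0
  1   0   0   0   3   3   3   3   3   3
  2   0   0   0   3   3   8   8   8  11
  3   0   6   6   6   9   9  14  14  14
  4   0   6   6   6  12  18  18  18  21
  5   0   6   6   6  12  18  18  18  21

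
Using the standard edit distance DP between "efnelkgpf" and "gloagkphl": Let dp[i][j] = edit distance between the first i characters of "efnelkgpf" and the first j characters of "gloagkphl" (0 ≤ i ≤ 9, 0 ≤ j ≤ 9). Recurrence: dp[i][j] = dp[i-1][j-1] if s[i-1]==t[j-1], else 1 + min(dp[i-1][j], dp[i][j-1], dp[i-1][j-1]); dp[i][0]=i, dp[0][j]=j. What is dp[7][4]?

6

   ''  g  l  o  a  g  k  p  h  l
''  0  1  2  3  4  5  6  7  8  9
 e  1  1  2  3  4  5  6  7  8  9
 f  2  2  2  3  4  5  6  7  8  9
 n  3  3  3  3  4  5  6  7  8  9
 e  4  4  4  4  4  5  6  7  8  9
 l  5  5  4  5  5  5  6  7  8  8
 k  6  6  5  5  6  6  5  6  7  8
 g  7  6  6  6  6  6  6  6  7  8
 p  8  7  7  7  7  7  7  6  7  8
 f  9  8  8  8  8  8  8  7  7  8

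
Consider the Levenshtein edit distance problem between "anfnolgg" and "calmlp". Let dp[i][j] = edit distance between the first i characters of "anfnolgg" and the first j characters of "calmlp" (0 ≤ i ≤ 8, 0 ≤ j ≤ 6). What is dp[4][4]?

4

   ''  c  a  l  m  l  p
''  0  1  2  3  4  5  6
 a  1  1  1  2  3  4  5
 n  2  2  2  2  3  4  5
 f  3  3  3  3  3  4  5
 n  4  4  4  4  4  4  5
 o  5  5  5  5  5  5  5
 l  6  6  6  5  6  5  6
 g  7  7  7  6  6  6  6
 g  8  8  8  7  7  7  7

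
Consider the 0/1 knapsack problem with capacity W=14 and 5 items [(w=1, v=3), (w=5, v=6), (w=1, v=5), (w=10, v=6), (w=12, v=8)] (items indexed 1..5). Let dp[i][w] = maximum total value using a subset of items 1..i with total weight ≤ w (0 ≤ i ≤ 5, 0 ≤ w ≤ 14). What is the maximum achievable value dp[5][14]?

i\w   0   1   2   3   4   5   6   7   8   9  10  11  12  13  14
  0   0   0   0   0   0   0   0   0   0   0   0   0   0   0   0
  1   0   3   3   3   3   3   3   3   3   3   3   3   3   3   3
  2   0   3   3   3   3   6   9   9   9   9   9   9   9   9   9
  3   0   5   8   8   8   8  11  14  14  14  14  14  14  14  14
  4   0   5   8   8   8   8  11  14  14  14  14  14  14  14  14
  5   0   5   8   8   8   8  11  14  14  14  14  14  14  14  16

16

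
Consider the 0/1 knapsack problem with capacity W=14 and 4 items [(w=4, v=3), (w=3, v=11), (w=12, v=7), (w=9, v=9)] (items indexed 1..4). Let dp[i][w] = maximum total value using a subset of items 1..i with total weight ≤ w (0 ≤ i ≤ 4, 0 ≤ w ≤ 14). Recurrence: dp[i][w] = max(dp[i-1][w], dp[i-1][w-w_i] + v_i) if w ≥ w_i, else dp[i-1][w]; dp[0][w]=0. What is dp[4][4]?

11

i\w   0   1   2   3   4   5   6   7   8   9  10  11  12  13  14
  0   0   0   0   0   0   0   0   0   0   0   0   0   0   0   0
  1   0   0   0   0   3   3   3   3   3   3   3   3   3   3   3
  2   0   0   0  11  11  11  11  14  14  14  14  14  14  14  14
  3   0   0   0  11  11  11  11  14  14  14  14  14  14  14  14
  4   0   0   0  11  11  11  11  14  14  14  14  14  20  20  20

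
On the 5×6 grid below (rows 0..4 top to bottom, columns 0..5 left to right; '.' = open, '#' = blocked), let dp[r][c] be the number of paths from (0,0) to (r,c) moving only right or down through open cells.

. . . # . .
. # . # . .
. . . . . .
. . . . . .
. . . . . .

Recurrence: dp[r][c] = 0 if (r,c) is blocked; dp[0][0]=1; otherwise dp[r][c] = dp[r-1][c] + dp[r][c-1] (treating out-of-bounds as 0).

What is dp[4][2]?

r\c   0   1   2   3   4   5
  0   1   1   1   0   0   0
  1   1   0   1   0   0   0
  2   1   1   2   2   2   2
  3   1   2   4   6   8  10
  4   1   3   7  13  21  31

7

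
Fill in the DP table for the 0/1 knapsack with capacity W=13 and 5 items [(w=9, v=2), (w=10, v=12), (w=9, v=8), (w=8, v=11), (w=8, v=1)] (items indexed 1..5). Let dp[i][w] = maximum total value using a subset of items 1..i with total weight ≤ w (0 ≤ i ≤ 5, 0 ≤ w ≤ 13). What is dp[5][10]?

12

i\w   0   1   2   3   4   5   6   7   8   9  10  11  12  13
  0   0   0   0   0   0   0   0   0   0   0   0   0   0   0
  1   0   0   0   0   0   0   0   0   0   2   2   2   2   2
  2   0   0   0   0   0   0   0   0   0   2  12  12  12  12
  3   0   0   0   0   0   0   0   0   0   8  12  12  12  12
  4   0   0   0   0   0   0   0   0  11  11  12  12  12  12
  5   0   0   0   0   0   0   0   0  11  11  12  12  12  12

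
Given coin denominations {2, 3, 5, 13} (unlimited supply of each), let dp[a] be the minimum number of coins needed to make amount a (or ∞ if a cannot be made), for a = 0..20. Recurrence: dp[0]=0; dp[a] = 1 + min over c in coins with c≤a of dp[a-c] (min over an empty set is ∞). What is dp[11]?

3

 a  0  1  2  3  4  5  6  7  8  9 10 11 12 13 14 15 16 17 18 19 20
dp  0  -  1  1  2  1  2  2  2  3  2  3  3  1  4  2  2  3  2  3  3
(- denotes ∞ / unreachable)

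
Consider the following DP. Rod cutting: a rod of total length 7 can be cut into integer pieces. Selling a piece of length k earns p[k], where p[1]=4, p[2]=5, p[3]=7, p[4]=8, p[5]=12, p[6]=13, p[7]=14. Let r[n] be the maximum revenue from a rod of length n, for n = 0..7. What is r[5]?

   n    0    1    2    3    4    5    6    7
r[n]    0    4    8   12   16   20   24   28

20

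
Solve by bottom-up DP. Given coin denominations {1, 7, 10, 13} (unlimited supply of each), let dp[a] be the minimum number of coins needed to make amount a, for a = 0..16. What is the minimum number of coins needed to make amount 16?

 a  0  1  2  3  4  5  6  7  8  9 10 11 12 13 14 15 16
dp  0  1  2  3  4  5  6  1  2  3  1  2  3  1  2  3  4

4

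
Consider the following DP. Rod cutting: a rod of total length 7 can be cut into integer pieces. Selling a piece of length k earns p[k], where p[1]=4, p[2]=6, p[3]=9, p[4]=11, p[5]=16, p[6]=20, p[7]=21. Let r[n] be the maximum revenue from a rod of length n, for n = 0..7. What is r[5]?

20

   n    0    1    2    3    4    5    6    7
r[n]    0    4    8   12   16   20   24   28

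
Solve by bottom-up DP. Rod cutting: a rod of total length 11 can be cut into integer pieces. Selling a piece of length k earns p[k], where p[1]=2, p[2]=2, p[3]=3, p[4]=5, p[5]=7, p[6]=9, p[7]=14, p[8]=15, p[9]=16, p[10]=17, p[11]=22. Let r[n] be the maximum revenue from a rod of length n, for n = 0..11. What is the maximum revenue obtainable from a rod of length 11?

   n    0    1    2    3    4    5    6    7    8    9   10   11
r[n]    0    2    4    6    8   10   12   14   16   18   20   22

22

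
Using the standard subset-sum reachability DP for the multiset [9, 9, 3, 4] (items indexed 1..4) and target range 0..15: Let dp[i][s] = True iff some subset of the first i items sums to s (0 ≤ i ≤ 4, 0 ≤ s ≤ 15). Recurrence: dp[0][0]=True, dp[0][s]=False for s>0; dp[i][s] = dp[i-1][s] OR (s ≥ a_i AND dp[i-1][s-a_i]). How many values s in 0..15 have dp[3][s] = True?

i\s   0   1   2   3   4   5   6   7   8   9  10  11  12  13  14  15
  0   T   F   F   F   F   F   F   F   F   F   F   F   F   F   F   F
  1   T   F   F   F   F   F   F   F   F   T   F   F   F   F   F   F
  2   T   F   F   F   F   F   F   F   F   T   F   F   F   F   F   F
  3   T   F   F   T   F   F   F   F   F   T   F   F   T   F   F   F
  4   T   F   F   T   T   F   F   T   F   T   F   F   T   T   F   F

4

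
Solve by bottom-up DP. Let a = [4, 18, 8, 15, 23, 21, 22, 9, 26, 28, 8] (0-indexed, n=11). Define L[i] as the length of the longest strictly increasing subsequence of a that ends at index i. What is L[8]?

6

   i    0    1    2    3    4    5    6    7    8    9   10
a[i]    4   18    8   15   23   21   22    9   26   28    8
L[i]    1    2    2    3    4    4    5    3    6    7    2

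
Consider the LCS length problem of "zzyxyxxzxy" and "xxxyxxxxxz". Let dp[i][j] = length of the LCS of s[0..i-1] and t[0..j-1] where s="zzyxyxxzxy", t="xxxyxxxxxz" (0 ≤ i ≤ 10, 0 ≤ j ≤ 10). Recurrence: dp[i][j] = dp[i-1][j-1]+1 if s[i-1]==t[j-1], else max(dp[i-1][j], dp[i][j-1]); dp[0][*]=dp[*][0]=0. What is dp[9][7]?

   ''  x  x  x  y  x  x  x  x  x  z
''  0  0  0  0  0  0  0  0  0  0  0
 z  0  0  0  0  0  0  0  0  0  0  1
 z  0  0  0  0  0  0  0  0  0  0  1
 y  0  0  0  0  1  1  1  1  1  1  1
 x  0  1  1  1  1  2  2  2  2  2  2
 y  0  1  1  1  2  2  2  2  2  2  2
 x  0  1  2  2  2  3  3  3  3  3  3
 x  0  1  2  3  3  3  4  4  4  4  4
 z  0  1  2  3  3  3  4  4  4  4  5
 x  0  1  2  3  3  4  4  5  5  5  5
 y  0  1  2  3  4  4  4  5  5  5  5

5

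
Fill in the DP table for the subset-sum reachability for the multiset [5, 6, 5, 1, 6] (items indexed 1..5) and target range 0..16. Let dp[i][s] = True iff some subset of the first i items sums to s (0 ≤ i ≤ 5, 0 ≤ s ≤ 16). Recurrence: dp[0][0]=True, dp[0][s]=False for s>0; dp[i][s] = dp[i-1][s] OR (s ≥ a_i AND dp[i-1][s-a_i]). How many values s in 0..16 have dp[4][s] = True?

i\s   0   1   2   3   4   5   6   7   8   9  10  11  12  13  14  15  16
  0   T   F   F   F   F   F   F   F   F   F   F   F   F   F   F   F   F
  1   T   F   F   F   F   T   F   F   F   F   F   F   F   F   F   F   F
  2   T   F   F   F   F   T   T   F   F   F   F   T   F   F   F   F   F
  3   T   F   F   F   F   T   T   F   F   F   T   T   F   F   F   F   T
  4   T   T   F   F   F   T   T   T   F   F   T   T   T   F   F   F   T
  5   T   T   F   F   F   T   T   T   F   F   T   T   T   T   F   F   T

9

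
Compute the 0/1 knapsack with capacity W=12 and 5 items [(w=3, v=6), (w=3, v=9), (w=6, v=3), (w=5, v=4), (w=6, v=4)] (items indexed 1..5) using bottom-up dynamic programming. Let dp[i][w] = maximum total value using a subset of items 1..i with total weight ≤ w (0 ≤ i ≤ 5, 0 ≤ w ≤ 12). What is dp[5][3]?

i\w   0   1   2   3   4   5   6   7   8   9  10  11  12
  0   0   0   0   0   0   0   0   0   0   0   0   0   0
  1   0   0   0   6   6   6   6   6   6   6   6   6   6
  2   0   0   0   9   9   9  15  15  15  15  15  15  15
  3   0   0   0   9   9   9  15  15  15  15  15  15  18
  4   0   0   0   9   9   9  15  15  15  15  15  19  19
  5   0   0   0   9   9   9  15  15  15  15  15  19  19

9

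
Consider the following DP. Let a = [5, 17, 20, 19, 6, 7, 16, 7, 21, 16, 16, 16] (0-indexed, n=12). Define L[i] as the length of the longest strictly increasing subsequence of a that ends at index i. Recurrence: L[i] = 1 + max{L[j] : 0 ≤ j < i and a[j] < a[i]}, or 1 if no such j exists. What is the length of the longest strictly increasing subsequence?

   i    0    1    2    3    4    5    6    7    8    9   10   11
a[i]    5   17   20   19    6    7   16    7   21   16   16   16
L[i]    1    2    3    3    2    3    4    3    5    4    4    4

5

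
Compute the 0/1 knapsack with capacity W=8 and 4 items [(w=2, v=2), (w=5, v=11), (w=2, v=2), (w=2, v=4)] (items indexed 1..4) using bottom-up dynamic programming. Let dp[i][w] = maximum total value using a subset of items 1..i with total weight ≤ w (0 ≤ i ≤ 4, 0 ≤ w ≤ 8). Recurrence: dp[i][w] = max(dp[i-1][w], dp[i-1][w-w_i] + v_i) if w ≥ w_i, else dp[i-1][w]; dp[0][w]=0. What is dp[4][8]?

15

i\w   0   1   2   3   4   5   6   7   8
  0   0   0   0   0   0   0   0   0   0
  1   0   0   2   2   2   2   2   2   2
  2   0   0   2   2   2  11  11  13  13
  3   0   0   2   2   4  11  11  13  13
  4   0   0   4   4   6  11  11  15  15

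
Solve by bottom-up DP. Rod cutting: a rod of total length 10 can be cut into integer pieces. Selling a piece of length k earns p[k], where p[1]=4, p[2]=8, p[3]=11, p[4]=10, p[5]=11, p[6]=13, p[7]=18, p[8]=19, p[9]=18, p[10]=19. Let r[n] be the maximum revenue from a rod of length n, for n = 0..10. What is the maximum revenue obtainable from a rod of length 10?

   n    0    1    2    3    4    5    6    7    8    9   10
r[n]    0    4    8   12   16   20   24   28   32   36   40

40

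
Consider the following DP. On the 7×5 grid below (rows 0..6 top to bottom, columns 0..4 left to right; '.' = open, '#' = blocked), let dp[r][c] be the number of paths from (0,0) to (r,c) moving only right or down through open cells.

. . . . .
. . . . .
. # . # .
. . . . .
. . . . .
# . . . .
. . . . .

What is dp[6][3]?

28

r\c   0   1   2   3   4
  0   1   1   1   1   1
  1   1   2   3   4   5
  2   1   0   3   0   5
  3   1   1   4   4   9
  4   1   2   6  10  19
  5   0   2   8  18  37
  6   0   2  10  28  65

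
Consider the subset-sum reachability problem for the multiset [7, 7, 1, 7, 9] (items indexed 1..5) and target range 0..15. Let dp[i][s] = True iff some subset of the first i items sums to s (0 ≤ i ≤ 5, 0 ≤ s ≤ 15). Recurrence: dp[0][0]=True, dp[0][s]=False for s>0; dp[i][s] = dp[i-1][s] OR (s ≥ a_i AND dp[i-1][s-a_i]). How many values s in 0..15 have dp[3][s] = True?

i\s   0   1   2   3   4   5   6   7   8   9  10  11  12  13  14  15
  0   T   F   F   F   F   F   F   F   F   F   F   F   F   F   F   F
  1   T   F   F   F   F   F   F   T   F   F   F   F   F   F   F   F
  2   T   F   F   F   F   F   F   T   F   F   F   F   F   F   T   F
  3   T   T   F   F   F   F   F   T   T   F   F   F   F   F   T   T
  4   T   T   F   F   F   F   F   T   T   F   F   F   F   F   T   T
  5   T   T   F   F   F   F   F   T   T   T   T   F   F   F   T   T

6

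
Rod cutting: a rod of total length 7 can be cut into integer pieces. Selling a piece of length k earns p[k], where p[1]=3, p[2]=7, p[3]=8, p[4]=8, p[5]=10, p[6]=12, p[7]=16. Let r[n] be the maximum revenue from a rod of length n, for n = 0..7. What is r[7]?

24

   n    0    1    2    3    4    5    6    7
r[n]    0    3    7   10   14   17   21   24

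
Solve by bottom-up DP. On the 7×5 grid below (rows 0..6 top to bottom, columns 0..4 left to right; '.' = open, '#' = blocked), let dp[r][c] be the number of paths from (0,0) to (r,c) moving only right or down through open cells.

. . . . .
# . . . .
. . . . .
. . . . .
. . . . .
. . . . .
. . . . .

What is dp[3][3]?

r\c   0   1   2   3   4
  0   1   1   1   1   1
  1   0   1   2   3   4
  2   0   1   3   6  10
  3   0   1   4  10  20
  4   0   1   5  15  35
  5   0   1   6  21  56
  6   0   1   7  28  84

10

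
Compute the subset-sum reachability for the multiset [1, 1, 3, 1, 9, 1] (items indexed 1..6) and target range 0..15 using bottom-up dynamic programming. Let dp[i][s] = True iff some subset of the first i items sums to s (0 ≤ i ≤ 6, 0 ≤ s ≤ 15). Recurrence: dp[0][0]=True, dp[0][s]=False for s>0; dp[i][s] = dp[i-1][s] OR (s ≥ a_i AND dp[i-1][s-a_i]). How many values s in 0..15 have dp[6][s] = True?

i\s   0   1   2   3   4   5   6   7   8   9  10  11  12  13  14  15
  0   T   F   F   F   F   F   F   F   F   F   F   F   F   F   F   F
  1   T   T   F   F   F   F   F   F   F   F   F   F   F   F   F   F
  2   T   T   T   F   F   F   F   F   F   F   F   F   F   F   F   F
  3   T   T   T   T   T   T   F   F   F   F   F   F   F   F   F   F
  4   T   T   T   T   T   T   T   F   F   F   F   F   F   F   F   F
  5   T   T   T   T   T   T   T   F   F   T   T   T   T   T   T   T
  6   T   T   T   T   T   T   T   T   F   T   T   T   T   T   T   T

15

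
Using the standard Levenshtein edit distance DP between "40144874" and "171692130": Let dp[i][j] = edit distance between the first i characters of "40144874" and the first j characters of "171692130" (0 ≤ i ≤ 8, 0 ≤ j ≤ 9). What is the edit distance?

8

   ''  1  7  1  6  9  2  1  3  0
''  0  1  2  3  4  5  6  7  8  9
 4  1  1  2  3  4  5  6  7  8  9
 0  2  2  2  3  4  5  6  7  8  8
 1  3  2  3  2  3  4  5  6  7  8
 4  4  3  3  3  3  4  5  6  7  8
 4  5  4  4  4  4  4  5  6  7  8
 8  6  5  5  5  5  5  5  6  7  8
 7  7  6  5  6  6  6  6  6  7  8
 4  8  7  6  6  7  7  7  7  7  8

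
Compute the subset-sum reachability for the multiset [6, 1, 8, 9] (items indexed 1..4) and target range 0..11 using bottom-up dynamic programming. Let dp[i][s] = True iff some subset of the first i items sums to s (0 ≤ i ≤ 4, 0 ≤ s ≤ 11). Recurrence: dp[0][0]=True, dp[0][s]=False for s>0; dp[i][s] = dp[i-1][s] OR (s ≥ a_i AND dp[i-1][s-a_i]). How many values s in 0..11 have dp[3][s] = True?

6

i\s   0   1   2   3   4   5   6   7   8   9  10  11
  0   T   F   F   F   F   F   F   F   F   F   F   F
  1   T   F   F   F   F   F   T   F   F   F   F   F
  2   T   T   F   F   F   F   T   T   F   F   F   F
  3   T   T   F   F   F   F   T   T   T   T   F   F
  4   T   T   F   F   F   F   T   T   T   T   T   F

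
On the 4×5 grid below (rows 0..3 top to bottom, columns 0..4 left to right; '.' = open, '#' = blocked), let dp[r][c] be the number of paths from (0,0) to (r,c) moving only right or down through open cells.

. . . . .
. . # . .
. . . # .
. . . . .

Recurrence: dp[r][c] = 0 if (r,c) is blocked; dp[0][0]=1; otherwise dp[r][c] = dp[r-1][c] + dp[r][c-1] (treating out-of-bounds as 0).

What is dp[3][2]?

7

r\c   0   1   2   3   4
  0   1   1   1   1   1
  1   1   2   0   1   2
  2   1   3   3   0   2
  3   1   4   7   7   9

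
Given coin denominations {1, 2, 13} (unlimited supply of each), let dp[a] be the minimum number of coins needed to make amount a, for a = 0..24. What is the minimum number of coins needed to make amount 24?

7

 a  0  1  2  3  4  5  6  7  8  9 10 11 12 13 14 15 16 17 18 19 20 21 22 23 24
dp  0  1  1  2  2  3  3  4  4  5  5  6  6  1  2  2  3  3  4  4  5  5  6  6  7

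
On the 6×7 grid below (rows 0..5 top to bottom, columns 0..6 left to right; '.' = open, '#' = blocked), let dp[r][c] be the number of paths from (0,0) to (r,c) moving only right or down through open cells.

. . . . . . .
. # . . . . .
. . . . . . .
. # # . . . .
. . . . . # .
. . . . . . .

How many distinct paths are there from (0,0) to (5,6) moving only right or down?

r\c   0   1   2   3   4   5   6
  0   1   1   1   1   1   1   1
  1   1   0   1   2   3   4   5
  2   1   1   2   4   7  11  16
  3   1   0   0   4  11  22  38
  4   1   1   1   5  16   0  38
  5   1   2   3   8  24  24  62

62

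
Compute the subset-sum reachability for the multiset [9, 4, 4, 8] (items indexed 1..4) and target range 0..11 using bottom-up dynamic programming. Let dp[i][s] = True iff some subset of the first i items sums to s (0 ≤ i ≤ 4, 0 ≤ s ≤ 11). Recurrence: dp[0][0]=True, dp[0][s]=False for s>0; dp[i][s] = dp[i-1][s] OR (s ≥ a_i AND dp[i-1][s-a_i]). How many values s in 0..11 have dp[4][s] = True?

4

i\s   0   1   2   3   4   5   6   7   8   9  10  11
  0   T   F   F   F   F   F   F   F   F   F   F   F
  1   T   F   F   F   F   F   F   F   F   T   F   F
  2   T   F   F   F   T   F   F   F   F   T   F   F
  3   T   F   F   F   T   F   F   F   T   T   F   F
  4   T   F   F   F   T   F   F   F   T   T   F   F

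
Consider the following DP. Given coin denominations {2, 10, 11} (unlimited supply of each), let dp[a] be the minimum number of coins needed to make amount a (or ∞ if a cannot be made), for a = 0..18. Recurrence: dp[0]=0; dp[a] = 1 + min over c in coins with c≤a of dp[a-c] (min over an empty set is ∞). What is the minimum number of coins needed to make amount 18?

5

 a  0  1  2  3  4  5  6  7  8  9 10 11 12 13 14 15 16 17 18
dp  0  -  1  -  2  -  3  -  4  -  1  1  2  2  3  3  4  4  5
(- denotes ∞ / unreachable)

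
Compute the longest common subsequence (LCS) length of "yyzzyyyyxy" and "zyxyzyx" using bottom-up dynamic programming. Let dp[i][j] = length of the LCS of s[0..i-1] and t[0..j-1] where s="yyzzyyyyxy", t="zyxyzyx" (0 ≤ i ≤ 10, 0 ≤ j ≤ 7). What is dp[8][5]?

   ''  z  y  x  y  z  y  x
''  0  0  0  0  0  0  0  0
 y  0  0  1  1  1  1  1  1
 y  0  0  1  1  2  2  2  2
 z  0  1  1  1  2  3  3  3
 z  0  1  1  1  2  3  3  3
 y  0  1  2  2  2  3  4  4
 y  0  1  2  2  3  3  4  4
 y  0  1  2  2  3  3  4  4
 y  0  1  2  2  3  3  4  4
 x  0  1  2  3  3  3  4  5
 y  0  1  2  3  4  4  4  5

3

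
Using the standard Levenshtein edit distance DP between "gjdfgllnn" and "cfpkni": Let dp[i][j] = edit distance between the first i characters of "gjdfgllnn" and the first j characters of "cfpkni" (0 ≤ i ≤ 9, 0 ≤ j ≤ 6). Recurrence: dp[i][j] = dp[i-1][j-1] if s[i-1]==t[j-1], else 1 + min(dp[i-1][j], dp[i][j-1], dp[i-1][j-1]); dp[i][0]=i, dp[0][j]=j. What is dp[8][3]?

   ''  c  f  p  k  n  i
''  0  1  2  3  4  5  6
 g  1  1  2  3  4  5  6
 j  2  2  2  3  4  5  6
 d  3  3  3  3  4  5  6
 f  4  4  3  4  4  5  6
 g  5  5  4  4  5  5  6
 l  6  6  5  5  5  6  6
 l  7  7  6  6  6  6  7
 n  8  8  7  7  7  6  7
 n  9  9  8  8  8  7  7

7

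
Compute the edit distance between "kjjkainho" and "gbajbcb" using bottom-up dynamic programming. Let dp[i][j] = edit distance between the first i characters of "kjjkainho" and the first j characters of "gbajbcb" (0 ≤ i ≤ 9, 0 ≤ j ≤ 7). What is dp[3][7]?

   ''  g  b  a  j  b  c  b
''  0  1  2  3  4  5  6  7
 k  1  1  2  3  4  5  6  7
 j  2  2  2  3  3  4  5  6
 j  3  3  3  3  3  4  5  6
 k  4  4  4  4  4  4  5  6
 a  5  5  5  4  5  5  5  6
 i  6  6  6  5  5  6  6  6
 n  7  7  7  6  6  6  7  7
 h  8  8  8  7  7  7  7  8
 o  9  9  9  8  8  8  8  8

6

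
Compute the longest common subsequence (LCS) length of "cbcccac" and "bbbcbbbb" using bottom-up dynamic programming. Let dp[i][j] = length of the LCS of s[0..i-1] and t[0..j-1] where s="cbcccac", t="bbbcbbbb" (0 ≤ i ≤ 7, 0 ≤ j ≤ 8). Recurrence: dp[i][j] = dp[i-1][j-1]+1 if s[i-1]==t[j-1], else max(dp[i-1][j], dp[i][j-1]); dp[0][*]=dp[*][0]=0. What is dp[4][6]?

   ''  b  b  b  c  b  b  b  b
''  0  0  0  0  0  0  0  0  0
 c  0  0  0  0  1  1  1  1  1
 b  0  1  1  1  1  2  2  2  2
 c  0  1  1  1  2  2  2  2  2
 c  0  1  1  1  2  2  2  2  2
 c  0  1  1  1  2  2  2  2  2
 a  0  1  1  1  2  2  2  2  2
 c  0  1  1  1  2  2  2  2  2

2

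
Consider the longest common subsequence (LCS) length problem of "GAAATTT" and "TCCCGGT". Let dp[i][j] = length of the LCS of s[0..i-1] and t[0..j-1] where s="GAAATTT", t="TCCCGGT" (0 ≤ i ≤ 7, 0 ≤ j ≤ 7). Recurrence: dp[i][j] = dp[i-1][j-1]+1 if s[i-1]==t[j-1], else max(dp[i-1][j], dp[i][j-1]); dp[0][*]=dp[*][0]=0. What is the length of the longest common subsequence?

2

   ''  T  C  C  C  G  G  T
''  0  0  0  0  0  0  0  0
 G  0  0  0  0  0  1  1  1
 A  0  0  0  0  0  1  1  1
 A  0  0  0  0  0  1  1  1
 A  0  0  0  0  0  1  1  1
 T  0  1  1  1  1  1  1  2
 T  0  1  1  1  1  1  1  2
 T  0  1  1  1  1  1  1  2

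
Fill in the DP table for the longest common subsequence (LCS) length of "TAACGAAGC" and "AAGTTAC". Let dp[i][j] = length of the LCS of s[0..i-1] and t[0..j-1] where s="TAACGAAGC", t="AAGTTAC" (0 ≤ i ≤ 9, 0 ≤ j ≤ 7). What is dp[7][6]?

4

   ''  A  A  G  T  T  A  C
''  0  0  0  0  0  0  0  0
 T  0  0  0  0  1  1  1  1
 A  0  1  1  1  1  1  2  2
 A  0  1  2  2  2  2  2  2
 C  0  1  2  2  2  2  2  3
 G  0  1  2  3  3  3  3  3
 A  0  1  2  3  3  3  4  4
 A  0  1  2  3  3  3  4  4
 G  0  1  2  3  3  3  4  4
 C  0  1  2  3  3  3  4  5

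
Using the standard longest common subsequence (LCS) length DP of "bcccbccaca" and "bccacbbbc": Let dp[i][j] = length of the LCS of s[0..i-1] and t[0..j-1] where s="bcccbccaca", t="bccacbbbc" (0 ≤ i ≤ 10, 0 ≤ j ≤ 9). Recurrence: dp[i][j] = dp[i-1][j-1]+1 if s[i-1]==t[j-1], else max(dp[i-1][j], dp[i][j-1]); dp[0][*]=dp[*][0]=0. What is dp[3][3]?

3

   ''  b  c  c  a  c  b  b  b  c
''  0  0  0  0  0  0  0  0  0  0
 b  0  1  1  1  1  1  1  1  1  1
 c  0  1  2  2  2  2  2  2  2  2
 c  0  1  2  3  3  3  3  3  3  3
 c  0  1  2  3  3  4  4  4  4  4
 b  0  1  2  3  3  4  5  5  5  5
 c  0  1  2  3  3  4  5  5  5  6
 c  0  1  2  3  3  4  5  5  5  6
 a  0  1  2  3  4  4  5  5  5  6
 c  0  1  2  3  4  5  5  5  5  6
 a  0  1  2  3  4  5  5  5  5  6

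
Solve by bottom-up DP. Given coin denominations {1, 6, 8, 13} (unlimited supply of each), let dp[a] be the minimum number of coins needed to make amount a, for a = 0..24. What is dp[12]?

2

 a  0  1  2  3  4  5  6  7  8  9 10 11 12 13 14 15 16 17 18 19 20 21 22 23 24
dp  0  1  2  3  4  5  1  2  1  2  3  4  2  1  2  3  2  3  3  2  3  2  3  4  3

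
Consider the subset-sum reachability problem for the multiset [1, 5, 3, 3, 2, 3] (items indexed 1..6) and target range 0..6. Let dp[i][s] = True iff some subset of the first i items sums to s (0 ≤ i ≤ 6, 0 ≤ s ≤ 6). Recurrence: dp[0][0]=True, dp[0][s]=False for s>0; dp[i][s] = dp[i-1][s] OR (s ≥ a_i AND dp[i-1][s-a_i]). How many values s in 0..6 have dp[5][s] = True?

i\s   0   1   2   3   4   5   6
  0   T   F   F   F   F   F   F
  1   T   T   F   F   F   F   F
  2   T   T   F   F   F   T   T
  3   T   T   F   T   T   T   T
  4   T   T   F   T   T   T   T
  5   T   T   T   T   T   T   T
  6   T   T   T   T   T   T   T

7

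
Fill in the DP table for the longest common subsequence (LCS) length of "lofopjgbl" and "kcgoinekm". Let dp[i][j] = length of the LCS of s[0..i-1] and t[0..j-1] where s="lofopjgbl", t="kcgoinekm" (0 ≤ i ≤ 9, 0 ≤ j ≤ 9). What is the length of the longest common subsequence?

1

   ''  k  c  g  o  i  n  e  k  m
''  0  0  0  0  0  0  0  0  0  0
 l  0  0  0  0  0  0  0  0  0  0
 o  0  0  0  0  1  1  1  1  1  1
 f  0  0  0  0  1  1  1  1  1  1
 o  0  0  0  0  1  1  1  1  1  1
 p  0  0  0  0  1  1  1  1  1  1
 j  0  0  0  0  1  1  1  1  1  1
 g  0  0  0  1  1  1  1  1  1  1
 b  0  0  0  1  1  1  1  1  1  1
 l  0  0  0  1  1  1  1  1  1  1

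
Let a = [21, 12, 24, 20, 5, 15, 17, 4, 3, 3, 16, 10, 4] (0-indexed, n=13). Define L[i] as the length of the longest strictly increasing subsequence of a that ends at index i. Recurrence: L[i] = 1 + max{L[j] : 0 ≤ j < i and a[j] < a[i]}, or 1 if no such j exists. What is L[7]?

1

   i    0    1    2    3    4    5    6    7    8    9   10   11   12
a[i]   21   12   24   20    5   15   17    4    3    3   16   10    4
L[i]    1    1    2    2    1    2    3    1    1    1    3    2    2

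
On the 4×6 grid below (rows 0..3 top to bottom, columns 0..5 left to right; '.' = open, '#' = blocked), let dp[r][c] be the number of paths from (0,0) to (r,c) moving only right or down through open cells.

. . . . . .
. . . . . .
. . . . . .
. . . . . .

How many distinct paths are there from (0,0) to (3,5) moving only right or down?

r\c   0   1   2   3   4   5
  0   1   1   1   1   1   1
  1   1   2   3   4   5   6
  2   1   3   6  10  15  21
  3   1   4  10  20  35  56

56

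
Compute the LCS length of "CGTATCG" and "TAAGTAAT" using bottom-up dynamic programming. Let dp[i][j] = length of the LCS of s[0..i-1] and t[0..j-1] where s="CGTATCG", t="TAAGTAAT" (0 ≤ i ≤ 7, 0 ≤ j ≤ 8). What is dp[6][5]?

3

   ''  T  A  A  G  T  A  A  T
''  0  0  0  0  0  0  0  0  0
 C  0  0  0  0  0  0  0  0  0
 G  0  0  0  0  1  1  1  1  1
 T  0  1  1  1  1  2  2  2  2
 A  0  1  2  2  2  2  3  3  3
 T  0  1  2  2  2  3  3  3  4
 C  0  1  2  2  2  3  3  3  4
 G  0  1  2  2  3  3  3  3  4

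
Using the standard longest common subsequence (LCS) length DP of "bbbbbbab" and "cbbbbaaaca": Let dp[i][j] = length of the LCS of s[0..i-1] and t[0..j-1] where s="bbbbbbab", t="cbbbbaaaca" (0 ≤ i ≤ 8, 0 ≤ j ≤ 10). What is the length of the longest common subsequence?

   ''  c  b  b  b  b  a  a  a  c  a
''  0  0  0  0  0  0  0  0  0  0  0
 b  0  0  1  1  1  1  1  1  1  1  1
 b  0  0  1  2  2  2  2  2  2  2  2
 b  0  0  1  2  3  3  3  3  3  3  3
 b  0  0  1  2  3  4  4  4  4  4  4
 b  0  0  1  2  3  4  4  4  4  4  4
 b  0  0  1  2  3  4  4  4  4  4  4
 a  0  0  1  2  3  4  5  5  5  5  5
 b  0  0  1  2  3  4  5  5  5  5  5

5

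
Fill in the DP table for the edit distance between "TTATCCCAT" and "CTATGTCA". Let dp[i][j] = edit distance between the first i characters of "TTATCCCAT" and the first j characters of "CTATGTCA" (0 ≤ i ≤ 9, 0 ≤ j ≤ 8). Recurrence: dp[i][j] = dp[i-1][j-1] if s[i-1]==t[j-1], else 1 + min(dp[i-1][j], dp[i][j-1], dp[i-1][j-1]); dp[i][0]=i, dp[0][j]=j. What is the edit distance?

   ''  C  T  A  T  G  T  C  A
''  0  1  2  3  4  5  6  7  8
 T  1  1  1  2  3  4  5  6  7
 T  2  2  1  2  2  3  4  5  6
 A  3  3  2  1  2  3  4  5  5
 T  4  4  3  2  1  2  3  4  5
 C  5  4  4  3  2  2  3  3  4
 C  6  5  5  4  3  3  3  3  4
 C  7  6  6  5  4  4  4  3  4
 A  8  7  7  6  5  5  5  4  3
 T  9  8  7  7  6  6  5  5  4

4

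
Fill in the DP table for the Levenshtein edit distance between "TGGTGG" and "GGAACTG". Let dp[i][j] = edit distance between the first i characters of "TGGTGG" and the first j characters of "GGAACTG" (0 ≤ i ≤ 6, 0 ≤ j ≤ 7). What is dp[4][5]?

   ''  G  G  A  A  C  T  G
''  0  1  2  3  4  5  6  7
 T  1  1  2  3  4  5  5  6
 G  2  1  1  2  3  4  5  5
 G  3  2  1  2  3  4  5  5
 T  4  3  2  2  3  4  4  5
 G  5  4  3  3  3  4  5  4
 G  6  5  4  4  4  4  5  5

4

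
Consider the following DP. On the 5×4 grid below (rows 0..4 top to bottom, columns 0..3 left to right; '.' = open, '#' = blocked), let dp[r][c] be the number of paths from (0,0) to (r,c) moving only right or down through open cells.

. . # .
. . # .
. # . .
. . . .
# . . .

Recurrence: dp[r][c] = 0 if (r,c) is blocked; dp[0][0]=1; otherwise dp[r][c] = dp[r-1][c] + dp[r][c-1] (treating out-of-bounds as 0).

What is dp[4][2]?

2

r\c   0   1   2   3
  0   1   1   0   0
  1   1   2   0   0
  2   1   0   0   0
  3   1   1   1   1
  4   0   1   2   3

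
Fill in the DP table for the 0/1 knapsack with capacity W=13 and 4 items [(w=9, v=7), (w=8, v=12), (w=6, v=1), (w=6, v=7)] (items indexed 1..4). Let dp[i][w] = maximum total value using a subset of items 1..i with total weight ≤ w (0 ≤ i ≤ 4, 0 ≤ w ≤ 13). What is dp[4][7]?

i\w   0   1   2   3   4   5   6   7   8   9  10  11  12  13
  0   0   0   0   0   0   0   0   0   0   0   0   0   0   0
  1   0   0   0   0   0   0   0   0   0   7   7   7   7   7
  2   0   0   0   0   0   0   0   0  12  12  12  12  12  12
  3   0   0   0   0   0   0   1   1  12  12  12  12  12  12
  4   0   0   0   0   0   0   7   7  12  12  12  12  12  12

7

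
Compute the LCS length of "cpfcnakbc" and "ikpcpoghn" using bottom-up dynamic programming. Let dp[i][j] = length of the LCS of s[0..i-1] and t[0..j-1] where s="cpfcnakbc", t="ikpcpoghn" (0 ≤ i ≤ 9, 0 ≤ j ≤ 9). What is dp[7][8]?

2

   ''  i  k  p  c  p  o  g  h  n
''  0  0  0  0  0  0  0  0  0  0
 c  0  0  0  0  1  1  1  1  1  1
 p  0  0  0  1  1  2  2  2  2  2
 f  0  0  0  1  1  2  2  2  2  2
 c  0  0  0  1  2  2  2  2  2  2
 n  0  0  0  1  2  2  2  2  2  3
 a  0  0  0  1  2  2  2  2  2  3
 k  0  0  1  1  2  2  2  2  2  3
 b  0  0  1  1  2  2  2  2  2  3
 c  0  0  1  1  2  2  2  2  2  3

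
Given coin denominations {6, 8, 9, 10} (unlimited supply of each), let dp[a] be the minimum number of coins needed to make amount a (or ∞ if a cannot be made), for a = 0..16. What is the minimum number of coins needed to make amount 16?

2

 a  0  1  2  3  4  5  6  7  8  9 10 11 12 13 14 15 16
dp  0  -  -  -  -  -  1  -  1  1  1  -  2  -  2  2  2
(- denotes ∞ / unreachable)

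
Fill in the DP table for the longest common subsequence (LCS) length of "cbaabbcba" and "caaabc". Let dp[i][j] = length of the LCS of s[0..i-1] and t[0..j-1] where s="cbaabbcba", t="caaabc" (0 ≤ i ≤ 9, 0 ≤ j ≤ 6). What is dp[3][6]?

2

   ''  c  a  a  a  b  c
''  0  0  0  0  0  0  0
 c  0  1  1  1  1  1  1
 b  0  1  1  1  1  2  2
 a  0  1  2  2  2  2  2
 a  0  1  2  3  3  3  3
 b  0  1  2  3  3  4  4
 b  0  1  2  3  3  4  4
 c  0  1  2  3  3  4  5
 b  0  1  2  3  3  4  5
 a  0  1  2  3  4  4  5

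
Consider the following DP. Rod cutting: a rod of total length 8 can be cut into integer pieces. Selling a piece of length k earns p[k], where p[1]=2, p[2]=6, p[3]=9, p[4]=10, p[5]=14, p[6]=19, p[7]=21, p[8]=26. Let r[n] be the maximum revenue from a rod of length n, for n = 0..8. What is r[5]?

   n    0    1    2    3    4    5    6    7    8
r[n]    0    2    6    9   12   15   19   21   26

15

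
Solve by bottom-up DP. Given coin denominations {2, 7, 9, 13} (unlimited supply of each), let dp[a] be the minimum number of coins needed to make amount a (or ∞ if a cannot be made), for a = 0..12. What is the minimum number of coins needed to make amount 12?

 a  0  1  2  3  4  5  6  7  8  9 10 11 12
dp  0  -  1  -  2  -  3  1  4  1  5  2  6
(- denotes ∞ / unreachable)

6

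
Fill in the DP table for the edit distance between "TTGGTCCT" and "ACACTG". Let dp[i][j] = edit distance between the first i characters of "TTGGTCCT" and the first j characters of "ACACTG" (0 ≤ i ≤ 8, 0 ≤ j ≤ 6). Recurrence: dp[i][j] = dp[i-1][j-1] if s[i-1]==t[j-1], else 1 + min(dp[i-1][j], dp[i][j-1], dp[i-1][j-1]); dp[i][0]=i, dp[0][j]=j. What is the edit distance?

   ''  A  C  A  C  T  G
''  0  1  2  3  4  5  6
 T  1  1  2  3  4  4  5
 T  2  2  2  3  4  4  5
 G  3  3  3  3  4  5  4
 G  4  4  4  4  4  5  5
 T  5  5  5  5  5  4  5
 C  6  6  5  6  5  5  5
 C  7  7  6  6  6  6  6
 T  8  8  7  7  7  6  7

7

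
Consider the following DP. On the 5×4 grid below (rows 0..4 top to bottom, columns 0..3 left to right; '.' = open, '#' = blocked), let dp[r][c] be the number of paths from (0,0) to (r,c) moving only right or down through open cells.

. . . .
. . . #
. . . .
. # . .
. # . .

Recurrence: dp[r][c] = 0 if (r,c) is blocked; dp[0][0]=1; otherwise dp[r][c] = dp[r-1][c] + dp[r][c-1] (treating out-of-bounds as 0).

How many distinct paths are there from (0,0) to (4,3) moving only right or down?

18

r\c   0   1   2   3
  0   1   1   1   1
  1   1   2   3   0
  2   1   3   6   6
  3   1   0   6  12
  4   1   0   6  18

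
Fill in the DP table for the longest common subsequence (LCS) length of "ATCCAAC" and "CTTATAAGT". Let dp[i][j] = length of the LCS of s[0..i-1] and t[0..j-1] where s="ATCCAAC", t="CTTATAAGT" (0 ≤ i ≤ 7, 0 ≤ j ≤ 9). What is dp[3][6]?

   ''  C  T  T  A  T  A  A  G  T
''  0  0  0  0  0  0  0  0  0  0
 A  0  0  0  0  1  1  1  1  1  1
 T  0  0  1  1  1  2  2  2  2  2
 C  0  1  1  1  1  2  2  2  2  2
 C  0  1  1  1  1  2  2  2  2  2
 A  0  1  1  1  2  2  3  3  3  3
 A  0  1  1  1  2  2  3  4  4  4
 C  0  1  1  1  2  2  3  4  4  4

2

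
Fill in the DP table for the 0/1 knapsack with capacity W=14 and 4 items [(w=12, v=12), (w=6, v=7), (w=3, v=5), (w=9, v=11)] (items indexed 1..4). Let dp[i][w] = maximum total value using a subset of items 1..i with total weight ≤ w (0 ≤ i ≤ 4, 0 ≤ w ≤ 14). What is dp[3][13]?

12

i\w   0   1   2   3   4   5   6   7   8   9  10  11  12  13  14
  0   0   0   0   0   0   0   0   0   0   0   0   0   0   0   0
  1   0   0   0   0   0   0   0   0   0   0   0   0  12  12  12
  2   0   0   0   0   0   0   7   7   7   7   7   7  12  12  12
  3   0   0   0   5   5   5   7   7   7  12  12  12  12  12  12
  4   0   0   0   5   5   5   7   7   7  12  12  12  16  16  16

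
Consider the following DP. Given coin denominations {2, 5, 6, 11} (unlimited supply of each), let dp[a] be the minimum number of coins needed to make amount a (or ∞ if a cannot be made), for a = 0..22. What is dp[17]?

2

 a  0  1  2  3  4  5  6  7  8  9 10 11 12 13 14 15 16 17 18 19 20 21 22
dp  0  -  1  -  2  1  1  2  2  3  2  1  2  2  3  3  2  2  3  3  4  3  2
(- denotes ∞ / unreachable)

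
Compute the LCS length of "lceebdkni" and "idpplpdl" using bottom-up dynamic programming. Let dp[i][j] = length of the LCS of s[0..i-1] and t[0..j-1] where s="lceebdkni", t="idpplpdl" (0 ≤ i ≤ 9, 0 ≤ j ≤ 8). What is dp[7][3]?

   ''  i  d  p  p  l  p  d  l
''  0  0  0  0  0  0  0  0  0
 l  0  0  0  0  0  1  1  1  1
 c  0  0  0  0  0  1  1  1  1
 e  0  0  0  0  0  1  1  1  1
 e  0  0  0  0  0  1  1  1  1
 b  0  0  0  0  0  1  1  1  1
 d  0  0  1  1  1  1  1  2  2
 k  0  0  1  1  1  1  1  2  2
 n  0  0  1  1  1  1  1  2  2
 i  0  1  1  1  1  1  1  2  2

1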